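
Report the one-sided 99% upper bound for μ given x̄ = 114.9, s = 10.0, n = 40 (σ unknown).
μ ≤ 118.74

Upper bound (one-sided):
t* = 2.426 (one-sided for 99%)
Upper bound = x̄ + t* · s/√n = 114.9 + 2.426 · 10.0/√40 = 118.74

We are 99% confident that μ ≤ 118.74.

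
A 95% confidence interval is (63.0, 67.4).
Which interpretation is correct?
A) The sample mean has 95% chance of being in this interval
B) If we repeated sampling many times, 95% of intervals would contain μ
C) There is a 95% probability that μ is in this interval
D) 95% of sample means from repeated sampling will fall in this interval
B

A) Wrong — x̄ is observed and sits in the interval by construction.
B) Correct — this is the frequentist long-run coverage interpretation.
C) Wrong — μ is fixed; the randomness lives in the interval, not in μ.
D) Wrong — coverage applies to intervals containing μ, not to future x̄ values.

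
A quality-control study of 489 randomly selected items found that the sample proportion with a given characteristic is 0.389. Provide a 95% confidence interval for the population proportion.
(0.346, 0.432)

Proportion CI:
SE = √(p̂(1-p̂)/n) = √(0.389 · 0.611 / 489) = 0.02205

z* = 1.960
Margin = z* · SE = 1.960 · 0.02205 = 0.0432

CI: 0.389 ± 0.0432 = (0.346, 0.432)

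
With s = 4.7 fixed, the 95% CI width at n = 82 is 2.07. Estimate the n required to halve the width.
n ≈ 328

CI width ∝ 1/√n
To reduce width by factor 2, need √n to grow by 2 → need 2² = 4 times as many samples.

Current: n = 82, width = 2.07
New: n = 328, width ≈ 1.02

Width reduced by factor of 2.07/1.02 = 2.03.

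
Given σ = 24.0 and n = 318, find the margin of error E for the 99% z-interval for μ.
Margin of error = 3.47

Margin of error = z* · σ/√n
= 2.576 · 24.0/√318
= 2.576 · 24.0/17.8326
= 3.47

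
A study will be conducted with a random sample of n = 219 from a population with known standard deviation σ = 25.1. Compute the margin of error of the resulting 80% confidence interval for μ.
Margin of error = 2.17

Margin of error = z* · σ/√n
= 1.282 · 25.1/√219
= 1.282 · 25.1/14.7986
= 2.17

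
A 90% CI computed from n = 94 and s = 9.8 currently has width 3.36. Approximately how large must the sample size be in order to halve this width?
n ≈ 376

CI width ∝ 1/√n
To reduce width by factor 2, need √n to grow by 2 → need 2² = 4 times as many samples.

Current: n = 94, width = 3.36
New: n = 376, width ≈ 1.67

Width reduced by factor of 3.36/1.67 = 2.01.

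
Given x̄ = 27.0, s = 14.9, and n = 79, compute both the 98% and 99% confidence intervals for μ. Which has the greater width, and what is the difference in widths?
99% CI is wider by 0.89

df = 78
98% CI: t* = 2.375, (23.02, 30.98), width = 2 · t* · s/√n = 7.96
99% CI: t* = 2.640, (22.57, 31.43), width = 2 · t* · s/√n = 8.85

The 99% CI is wider by 8.85 - 7.96 = 0.89.
Higher confidence requires a wider interval.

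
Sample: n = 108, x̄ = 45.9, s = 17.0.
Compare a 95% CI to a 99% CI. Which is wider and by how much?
99% CI is wider by 2.10

df = 107
95% CI: t* = 1.982, (42.66, 49.14), width = 2 · t* · s/√n = 6.48
99% CI: t* = 2.623, (41.61, 50.19), width = 2 · t* · s/√n = 8.58

The 99% CI is wider by 8.58 - 6.48 = 2.10.
Higher confidence requires a wider interval.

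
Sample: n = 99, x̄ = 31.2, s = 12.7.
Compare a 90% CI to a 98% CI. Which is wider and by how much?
98% CI is wider by 1.80

df = 98
90% CI: t* = 1.661, (29.08, 33.32), width = 2 · t* · s/√n = 4.24
98% CI: t* = 2.365, (28.18, 34.22), width = 2 · t* · s/√n = 6.04

The 98% CI is wider by 6.04 - 4.24 = 1.80.
Higher confidence requires a wider interval.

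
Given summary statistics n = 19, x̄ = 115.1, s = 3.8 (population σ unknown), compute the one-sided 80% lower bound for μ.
μ ≥ 114.35

Lower bound (one-sided):
t* = 0.862 (one-sided for 80%)
Lower bound = x̄ - t* · s/√n = 115.1 - 0.862 · 3.8/√19 = 114.35

We are 80% confident that μ ≥ 114.35.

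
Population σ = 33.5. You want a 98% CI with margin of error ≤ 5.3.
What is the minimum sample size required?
n ≥ 217

For margin E ≤ 5.3:
n ≥ (z* · σ / E)²
n ≥ (2.326 · 33.5 / 5.3)²
n ≥ 216.15

Minimum n = 217 (rounding up)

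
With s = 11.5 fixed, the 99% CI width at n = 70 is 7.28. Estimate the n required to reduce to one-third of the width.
n ≈ 630

CI width ∝ 1/√n
To reduce width by factor 3, need √n to grow by 3 → need 3² = 9 times as many samples.

Current: n = 70, width = 7.28
New: n = 630, width ≈ 2.37

Width reduced by factor of 7.28/2.37 = 3.07.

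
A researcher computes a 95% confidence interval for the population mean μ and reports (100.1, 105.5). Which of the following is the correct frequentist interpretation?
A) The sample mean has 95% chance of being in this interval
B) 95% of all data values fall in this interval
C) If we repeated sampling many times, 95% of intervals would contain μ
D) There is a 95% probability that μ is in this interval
C

A) Wrong — x̄ is observed and sits in the interval by construction.
B) Wrong — a CI is about the parameter μ, not individual data values.
C) Correct — this is the frequentist long-run coverage interpretation.
D) Wrong — μ is fixed; the randomness lives in the interval, not in μ.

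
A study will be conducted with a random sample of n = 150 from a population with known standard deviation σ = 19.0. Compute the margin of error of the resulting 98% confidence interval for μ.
Margin of error = 3.61

Margin of error = z* · σ/√n
= 2.326 · 19.0/√150
= 2.326 · 19.0/12.2474
= 3.61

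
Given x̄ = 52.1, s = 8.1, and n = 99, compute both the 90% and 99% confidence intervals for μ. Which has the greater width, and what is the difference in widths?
99% CI is wider by 1.58

df = 98
90% CI: t* = 1.661, (50.75, 53.45), width = 2 · t* · s/√n = 2.70
99% CI: t* = 2.627, (49.96, 54.24), width = 2 · t* · s/√n = 4.28

The 99% CI is wider by 4.28 - 2.70 = 1.58.
Higher confidence requires a wider interval.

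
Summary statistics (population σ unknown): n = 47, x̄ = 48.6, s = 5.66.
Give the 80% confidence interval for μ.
(47.53, 49.67)

t-interval (σ unknown):
df = n - 1 = 46
t* = 1.300 for 80% confidence

Margin of error = t* · s/√n = 1.300 · 5.66/√47 = 1.07

CI: (47.53, 49.67)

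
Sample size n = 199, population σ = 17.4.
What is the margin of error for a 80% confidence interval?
Margin of error = 1.58

Margin of error = z* · σ/√n
= 1.282 · 17.4/√199
= 1.282 · 17.4/14.1067
= 1.58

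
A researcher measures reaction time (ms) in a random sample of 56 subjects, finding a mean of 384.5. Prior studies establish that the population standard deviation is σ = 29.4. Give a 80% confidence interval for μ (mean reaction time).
(379.46, 389.54)

z-interval (σ known):
z* = 1.282 for 80% confidence

Margin of error = z* · σ/√n = 1.282 · 29.4/√56 = 5.04

CI: (384.5 - 5.04, 384.5 + 5.04) = (379.46, 389.54)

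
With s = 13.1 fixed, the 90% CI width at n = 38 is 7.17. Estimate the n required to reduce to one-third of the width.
n ≈ 342

CI width ∝ 1/√n
To reduce width by factor 3, need √n to grow by 3 → need 3² = 9 times as many samples.

Current: n = 38, width = 7.17
New: n = 342, width ≈ 2.34

Width reduced by factor of 7.17/2.34 = 3.06.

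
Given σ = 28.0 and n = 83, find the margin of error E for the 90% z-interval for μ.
Margin of error = 5.06

Margin of error = z* · σ/√n
= 1.645 · 28.0/√83
= 1.645 · 28.0/9.1104
= 5.06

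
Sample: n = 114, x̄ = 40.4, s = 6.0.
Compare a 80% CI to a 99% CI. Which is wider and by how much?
99% CI is wider by 1.49

df = 113
80% CI: t* = 1.289, (39.68, 41.12), width = 2 · t* · s/√n = 1.45
99% CI: t* = 2.620, (38.93, 41.87), width = 2 · t* · s/√n = 2.94

The 99% CI is wider by 2.94 - 1.45 = 1.49.
Higher confidence requires a wider interval.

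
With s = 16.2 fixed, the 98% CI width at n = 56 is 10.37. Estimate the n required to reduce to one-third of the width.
n ≈ 504

CI width ∝ 1/√n
To reduce width by factor 3, need √n to grow by 3 → need 3² = 9 times as many samples.

Current: n = 56, width = 10.37
New: n = 504, width ≈ 3.37

Width reduced by factor of 10.37/3.37 = 3.08.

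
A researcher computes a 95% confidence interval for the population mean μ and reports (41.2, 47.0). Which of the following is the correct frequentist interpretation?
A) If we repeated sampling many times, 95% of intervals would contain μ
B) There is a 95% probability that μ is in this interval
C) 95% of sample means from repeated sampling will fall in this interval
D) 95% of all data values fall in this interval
A

A) Correct — this is the frequentist long-run coverage interpretation.
B) Wrong — μ is fixed; the randomness lives in the interval, not in μ.
C) Wrong — coverage applies to intervals containing μ, not to future x̄ values.
D) Wrong — a CI is about the parameter μ, not individual data values.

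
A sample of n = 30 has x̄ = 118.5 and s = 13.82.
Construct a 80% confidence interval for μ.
(115.19, 121.81)

t-interval (σ unknown):
df = n - 1 = 29
t* = 1.311 for 80% confidence

Margin of error = t* · s/√n = 1.311 · 13.82/√30 = 3.31

CI: (115.19, 121.81)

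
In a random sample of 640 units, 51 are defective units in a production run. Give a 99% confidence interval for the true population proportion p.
(0.052, 0.107)

Proportion CI:
p̂ = 51/640 = 0.07969
SE = √(p̂(1-p̂)/n) = √(0.07969 · 0.92031 / 640) = 0.01070

z* = 2.576
Margin = z* · SE = 2.576 · 0.01070 = 0.0276

CI: 0.07969 ± 0.0276 = (0.052, 0.107)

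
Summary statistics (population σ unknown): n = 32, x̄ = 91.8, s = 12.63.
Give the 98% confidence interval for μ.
(86.32, 97.28)

t-interval (σ unknown):
df = n - 1 = 31
t* = 2.453 for 98% confidence

Margin of error = t* · s/√n = 2.453 · 12.63/√32 = 5.48

CI: (86.32, 97.28)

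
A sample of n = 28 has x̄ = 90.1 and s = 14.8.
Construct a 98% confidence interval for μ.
(83.18, 97.02)

t-interval (σ unknown):
df = n - 1 = 27
t* = 2.473 for 98% confidence

Margin of error = t* · s/√n = 2.473 · 14.8/√28 = 6.92

CI: (83.18, 97.02)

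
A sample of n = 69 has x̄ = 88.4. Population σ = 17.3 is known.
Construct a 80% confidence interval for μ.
(85.73, 91.07)

z-interval (σ known):
z* = 1.282 for 80% confidence

Margin of error = z* · σ/√n = 1.282 · 17.3/√69 = 2.67

CI: (88.4 - 2.67, 88.4 + 2.67) = (85.73, 91.07)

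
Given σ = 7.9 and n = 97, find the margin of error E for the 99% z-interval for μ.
Margin of error = 2.07

Margin of error = z* · σ/√n
= 2.576 · 7.9/√97
= 2.576 · 7.9/9.8489
= 2.07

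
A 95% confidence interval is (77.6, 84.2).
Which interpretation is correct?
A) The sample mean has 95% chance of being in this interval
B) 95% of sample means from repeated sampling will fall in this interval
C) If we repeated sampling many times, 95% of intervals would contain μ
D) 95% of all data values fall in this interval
C

A) Wrong — x̄ is observed and sits in the interval by construction.
B) Wrong — coverage applies to intervals containing μ, not to future x̄ values.
C) Correct — this is the frequentist long-run coverage interpretation.
D) Wrong — a CI is about the parameter μ, not individual data values.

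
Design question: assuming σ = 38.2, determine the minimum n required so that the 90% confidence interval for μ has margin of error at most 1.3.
n ≥ 2337

For margin E ≤ 1.3:
n ≥ (z* · σ / E)²
n ≥ (1.645 · 38.2 / 1.3)²
n ≥ 2336.53

Minimum n = 2337 (rounding up)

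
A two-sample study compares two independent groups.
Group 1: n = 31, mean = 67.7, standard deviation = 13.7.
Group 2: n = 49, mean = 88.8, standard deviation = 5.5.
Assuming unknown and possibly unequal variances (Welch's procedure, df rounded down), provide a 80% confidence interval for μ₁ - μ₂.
(-24.47, -17.73)

Difference: x̄₁ - x̄₂ = -21.10
SE = √(s₁²/n₁ + s₂²/n₂) = √(13.7²/31 + 5.5²/49) = 2.5830
df = 36.19 → 36 (Welch–Satterthwaite, rounded down)
t* = 1.306

CI: -21.10 ± 1.306 · 2.5830 = -21.10 ± 3.37 = (-24.47, -17.73)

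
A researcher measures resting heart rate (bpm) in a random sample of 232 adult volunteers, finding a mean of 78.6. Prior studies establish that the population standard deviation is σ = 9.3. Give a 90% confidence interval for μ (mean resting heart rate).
(77.60, 79.60)

z-interval (σ known):
z* = 1.645 for 90% confidence

Margin of error = z* · σ/√n = 1.645 · 9.3/√232 = 1.00

CI: (78.6 - 1.00, 78.6 + 1.00) = (77.60, 79.60)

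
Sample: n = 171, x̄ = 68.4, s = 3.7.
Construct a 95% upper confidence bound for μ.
μ ≤ 68.87

Upper bound (one-sided):
t* = 1.654 (one-sided for 95%)
Upper bound = x̄ + t* · s/√n = 68.4 + 1.654 · 3.7/√171 = 68.87

We are 95% confident that μ ≤ 68.87.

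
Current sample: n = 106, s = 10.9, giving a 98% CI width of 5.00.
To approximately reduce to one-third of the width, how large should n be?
n ≈ 954

CI width ∝ 1/√n
To reduce width by factor 3, need √n to grow by 3 → need 3² = 9 times as many samples.

Current: n = 106, width = 5.00
New: n = 954, width ≈ 1.64

Width reduced by factor of 5.00/1.64 = 3.05.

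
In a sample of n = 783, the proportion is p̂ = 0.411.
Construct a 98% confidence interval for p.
(0.370, 0.452)

Proportion CI:
SE = √(p̂(1-p̂)/n) = √(0.411 · 0.589 / 783) = 0.01758

z* = 2.326
Margin = z* · SE = 2.326 · 0.01758 = 0.0409

CI: 0.411 ± 0.0409 = (0.370, 0.452)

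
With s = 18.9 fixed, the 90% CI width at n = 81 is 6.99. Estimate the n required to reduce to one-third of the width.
n ≈ 729

CI width ∝ 1/√n
To reduce width by factor 3, need √n to grow by 3 → need 3² = 9 times as many samples.

Current: n = 81, width = 6.99
New: n = 729, width ≈ 2.31

Width reduced by factor of 6.99/2.31 = 3.03.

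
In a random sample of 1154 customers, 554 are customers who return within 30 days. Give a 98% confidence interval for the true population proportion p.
(0.446, 0.514)

Proportion CI:
p̂ = 554/1154 = 0.48007
SE = √(p̂(1-p̂)/n) = √(0.48007 · 0.51993 / 1154) = 0.01471

z* = 2.326
Margin = z* · SE = 2.326 · 0.01471 = 0.0342

CI: 0.48007 ± 0.0342 = (0.446, 0.514)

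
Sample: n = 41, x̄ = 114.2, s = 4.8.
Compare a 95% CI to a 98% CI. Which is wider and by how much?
98% CI is wider by 0.60

df = 40
95% CI: t* = 2.021, (112.68, 115.72), width = 2 · t* · s/√n = 3.03
98% CI: t* = 2.423, (112.38, 116.02), width = 2 · t* · s/√n = 3.63

The 98% CI is wider by 3.63 - 3.03 = 0.60.
Higher confidence requires a wider interval.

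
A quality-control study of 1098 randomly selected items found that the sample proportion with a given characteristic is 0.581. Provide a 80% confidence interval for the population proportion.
(0.562, 0.600)

Proportion CI:
SE = √(p̂(1-p̂)/n) = √(0.581 · 0.419 / 1098) = 0.01489

z* = 1.282
Margin = z* · SE = 1.282 · 0.01489 = 0.0191

CI: 0.581 ± 0.0191 = (0.562, 0.600)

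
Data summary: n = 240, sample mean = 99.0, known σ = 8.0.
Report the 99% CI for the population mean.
(97.67, 100.33)

z-interval (σ known):
z* = 2.576 for 99% confidence

Margin of error = z* · σ/√n = 2.576 · 8.0/√240 = 1.33

CI: (99.0 - 1.33, 99.0 + 1.33) = (97.67, 100.33)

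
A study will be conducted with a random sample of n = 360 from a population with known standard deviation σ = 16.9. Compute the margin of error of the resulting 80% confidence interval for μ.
Margin of error = 1.14

Margin of error = z* · σ/√n
= 1.282 · 16.9/√360
= 1.282 · 16.9/18.9737
= 1.14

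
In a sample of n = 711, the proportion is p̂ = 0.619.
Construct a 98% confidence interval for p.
(0.577, 0.661)

Proportion CI:
SE = √(p̂(1-p̂)/n) = √(0.619 · 0.381 / 711) = 0.01821

z* = 2.326
Margin = z* · SE = 2.326 · 0.01821 = 0.0424

CI: 0.619 ± 0.0424 = (0.577, 0.661)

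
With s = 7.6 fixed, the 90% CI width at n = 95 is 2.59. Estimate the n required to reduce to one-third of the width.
n ≈ 855

CI width ∝ 1/√n
To reduce width by factor 3, need √n to grow by 3 → need 3² = 9 times as many samples.

Current: n = 95, width = 2.59
New: n = 855, width ≈ 0.86

Width reduced by factor of 2.59/0.86 = 3.01.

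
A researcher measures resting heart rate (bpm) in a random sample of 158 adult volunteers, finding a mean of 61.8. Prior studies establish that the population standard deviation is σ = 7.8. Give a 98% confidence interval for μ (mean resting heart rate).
(60.36, 63.24)

z-interval (σ known):
z* = 2.326 for 98% confidence

Margin of error = z* · σ/√n = 2.326 · 7.8/√158 = 1.44

CI: (61.8 - 1.44, 61.8 + 1.44) = (60.36, 63.24)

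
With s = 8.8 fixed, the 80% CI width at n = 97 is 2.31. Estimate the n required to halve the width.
n ≈ 388

CI width ∝ 1/√n
To reduce width by factor 2, need √n to grow by 2 → need 2² = 4 times as many samples.

Current: n = 97, width = 2.31
New: n = 388, width ≈ 1.15

Width reduced by factor of 2.31/1.15 = 2.01.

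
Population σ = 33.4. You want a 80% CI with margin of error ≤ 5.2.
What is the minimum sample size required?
n ≥ 68

For margin E ≤ 5.2:
n ≥ (z* · σ / E)²
n ≥ (1.282 · 33.4 / 5.2)²
n ≥ 67.81

Minimum n = 68 (rounding up)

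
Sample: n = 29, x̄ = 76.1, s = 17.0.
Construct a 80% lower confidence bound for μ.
μ ≥ 73.40

Lower bound (one-sided):
t* = 0.855 (one-sided for 80%)
Lower bound = x̄ - t* · s/√n = 76.1 - 0.855 · 17.0/√29 = 73.40

We are 80% confident that μ ≥ 73.40.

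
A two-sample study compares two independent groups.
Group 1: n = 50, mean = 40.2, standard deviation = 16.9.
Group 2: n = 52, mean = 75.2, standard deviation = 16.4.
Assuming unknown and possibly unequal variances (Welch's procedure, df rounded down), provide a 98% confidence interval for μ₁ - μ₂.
(-42.80, -27.20)

Difference: x̄₁ - x̄₂ = -35.00
SE = √(s₁²/n₁ + s₂²/n₂) = √(16.9²/50 + 16.4²/52) = 3.2992
df = 99.52 → 99 (Welch–Satterthwaite, rounded down)
t* = 2.365

CI: -35.00 ± 2.365 · 3.2992 = -35.00 ± 7.80 = (-42.80, -27.20)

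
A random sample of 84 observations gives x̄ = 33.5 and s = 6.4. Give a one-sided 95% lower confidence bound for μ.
μ ≥ 32.34

Lower bound (one-sided):
t* = 1.663 (one-sided for 95%)
Lower bound = x̄ - t* · s/√n = 33.5 - 1.663 · 6.4/√84 = 32.34

We are 95% confident that μ ≥ 32.34.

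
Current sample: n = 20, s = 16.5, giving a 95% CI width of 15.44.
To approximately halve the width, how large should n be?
n ≈ 80

CI width ∝ 1/√n
To reduce width by factor 2, need √n to grow by 2 → need 2² = 4 times as many samples.

Current: n = 20, width = 15.44
New: n = 80, width ≈ 7.34

Width reduced by factor of 15.44/7.34 = 2.10.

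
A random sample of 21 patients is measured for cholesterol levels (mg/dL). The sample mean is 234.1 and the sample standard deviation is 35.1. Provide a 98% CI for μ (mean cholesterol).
(214.74, 253.46)

t-interval (σ unknown):
df = n - 1 = 20
t* = 2.528 for 98% confidence

Margin of error = t* · s/√n = 2.528 · 35.1/√21 = 19.36

CI: (214.74, 253.46)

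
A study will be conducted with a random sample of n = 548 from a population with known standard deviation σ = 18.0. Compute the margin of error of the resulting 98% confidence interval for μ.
Margin of error = 1.79

Margin of error = z* · σ/√n
= 2.326 · 18.0/√548
= 2.326 · 18.0/23.4094
= 1.79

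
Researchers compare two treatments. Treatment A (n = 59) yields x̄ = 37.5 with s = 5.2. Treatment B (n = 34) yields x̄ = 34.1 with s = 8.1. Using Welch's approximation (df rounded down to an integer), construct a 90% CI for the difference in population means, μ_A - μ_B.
(0.81, 5.99)

Difference: x̄₁ - x̄₂ = 3.40
SE = √(s₁²/n₁ + s₂²/n₂) = √(5.2²/59 + 8.1²/34) = 1.5453
df = 48.96 → 48 (Welch–Satterthwaite, rounded down)
t* = 1.677

CI: 3.40 ± 1.677 · 1.5453 = 3.40 ± 2.59 = (0.81, 5.99)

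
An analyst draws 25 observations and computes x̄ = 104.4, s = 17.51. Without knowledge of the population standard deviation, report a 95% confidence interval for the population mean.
(97.17, 111.63)

t-interval (σ unknown):
df = n - 1 = 24
t* = 2.064 for 95% confidence

Margin of error = t* · s/√n = 2.064 · 17.51/√25 = 7.23

CI: (97.17, 111.63)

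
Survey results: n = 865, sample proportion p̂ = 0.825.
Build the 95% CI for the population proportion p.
(0.800, 0.850)

Proportion CI:
SE = √(p̂(1-p̂)/n) = √(0.825 · 0.175 / 865) = 0.01292

z* = 1.960
Margin = z* · SE = 1.960 · 0.01292 = 0.0253

CI: 0.825 ± 0.0253 = (0.800, 0.850)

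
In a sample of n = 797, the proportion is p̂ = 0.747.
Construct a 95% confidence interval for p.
(0.717, 0.777)

Proportion CI:
SE = √(p̂(1-p̂)/n) = √(0.747 · 0.253 / 797) = 0.01540

z* = 1.960
Margin = z* · SE = 1.960 · 0.01540 = 0.0302

CI: 0.747 ± 0.0302 = (0.717, 0.777)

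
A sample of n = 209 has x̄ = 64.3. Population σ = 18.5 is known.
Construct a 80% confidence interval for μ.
(62.66, 65.94)

z-interval (σ known):
z* = 1.282 for 80% confidence

Margin of error = z* · σ/√n = 1.282 · 18.5/√209 = 1.64

CI: (64.3 - 1.64, 64.3 + 1.64) = (62.66, 65.94)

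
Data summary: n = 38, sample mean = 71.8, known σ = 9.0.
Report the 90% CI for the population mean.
(69.40, 74.20)

z-interval (σ known):
z* = 1.645 for 90% confidence

Margin of error = z* · σ/√n = 1.645 · 9.0/√38 = 2.40

CI: (71.8 - 2.40, 71.8 + 2.40) = (69.40, 74.20)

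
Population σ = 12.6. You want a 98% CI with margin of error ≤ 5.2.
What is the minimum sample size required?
n ≥ 32

For margin E ≤ 5.2:
n ≥ (z* · σ / E)²
n ≥ (2.326 · 12.6 / 5.2)²
n ≥ 31.77

Minimum n = 32 (rounding up)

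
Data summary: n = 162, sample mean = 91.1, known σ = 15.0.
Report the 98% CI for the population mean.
(88.36, 93.84)

z-interval (σ known):
z* = 2.326 for 98% confidence

Margin of error = z* · σ/√n = 2.326 · 15.0/√162 = 2.74

CI: (91.1 - 2.74, 91.1 + 2.74) = (88.36, 93.84)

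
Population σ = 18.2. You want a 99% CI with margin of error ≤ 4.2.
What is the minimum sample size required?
n ≥ 125

For margin E ≤ 4.2:
n ≥ (z* · σ / E)²
n ≥ (2.576 · 18.2 / 4.2)²
n ≥ 124.61

Minimum n = 125 (rounding up)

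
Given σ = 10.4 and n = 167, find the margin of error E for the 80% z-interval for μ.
Margin of error = 1.03

Margin of error = z* · σ/√n
= 1.282 · 10.4/√167
= 1.282 · 10.4/12.9228
= 1.03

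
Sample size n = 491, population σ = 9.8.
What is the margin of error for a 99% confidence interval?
Margin of error = 1.14

Margin of error = z* · σ/√n
= 2.576 · 9.8/√491
= 2.576 · 9.8/22.1585
= 1.14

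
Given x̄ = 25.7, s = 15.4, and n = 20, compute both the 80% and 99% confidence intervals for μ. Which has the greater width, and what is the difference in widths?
99% CI is wider by 10.55

df = 19
80% CI: t* = 1.328, (21.13, 30.27), width = 2 · t* · s/√n = 9.15
99% CI: t* = 2.861, (15.85, 35.55), width = 2 · t* · s/√n = 19.70

The 99% CI is wider by 19.70 - 9.15 = 10.55.
Higher confidence requires a wider interval.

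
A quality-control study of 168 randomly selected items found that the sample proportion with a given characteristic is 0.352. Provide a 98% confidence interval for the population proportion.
(0.266, 0.438)

Proportion CI:
SE = √(p̂(1-p̂)/n) = √(0.352 · 0.648 / 168) = 0.03685

z* = 2.326
Margin = z* · SE = 2.326 · 0.03685 = 0.0857

CI: 0.352 ± 0.0857 = (0.266, 0.438)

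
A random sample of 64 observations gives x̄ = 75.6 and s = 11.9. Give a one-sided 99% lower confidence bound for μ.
μ ≥ 72.05

Lower bound (one-sided):
t* = 2.387 (one-sided for 99%)
Lower bound = x̄ - t* · s/√n = 75.6 - 2.387 · 11.9/√64 = 72.05

We are 99% confident that μ ≥ 72.05.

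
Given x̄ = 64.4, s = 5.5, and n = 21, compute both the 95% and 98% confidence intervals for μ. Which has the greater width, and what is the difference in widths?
98% CI is wider by 1.06

df = 20
95% CI: t* = 2.086, (61.90, 66.90), width = 2 · t* · s/√n = 5.01
98% CI: t* = 2.528, (61.37, 67.43), width = 2 · t* · s/√n = 6.07

The 98% CI is wider by 6.07 - 5.01 = 1.06.
Higher confidence requires a wider interval.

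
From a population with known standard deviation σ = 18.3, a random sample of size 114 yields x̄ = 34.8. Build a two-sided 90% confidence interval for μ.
(31.98, 37.62)

z-interval (σ known):
z* = 1.645 for 90% confidence

Margin of error = z* · σ/√n = 1.645 · 18.3/√114 = 2.82

CI: (34.8 - 2.82, 34.8 + 2.82) = (31.98, 37.62)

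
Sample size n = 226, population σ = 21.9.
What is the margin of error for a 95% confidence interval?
Margin of error = 2.86

Margin of error = z* · σ/√n
= 1.960 · 21.9/√226
= 1.960 · 21.9/15.0333
= 2.86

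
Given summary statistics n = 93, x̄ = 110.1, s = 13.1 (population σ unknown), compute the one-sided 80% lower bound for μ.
μ ≥ 108.95

Lower bound (one-sided):
t* = 0.846 (one-sided for 80%)
Lower bound = x̄ - t* · s/√n = 110.1 - 0.846 · 13.1/√93 = 108.95

We are 80% confident that μ ≥ 108.95.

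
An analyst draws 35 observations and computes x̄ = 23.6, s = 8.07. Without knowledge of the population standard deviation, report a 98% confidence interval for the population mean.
(20.27, 26.93)

t-interval (σ unknown):
df = n - 1 = 34
t* = 2.441 for 98% confidence

Margin of error = t* · s/√n = 2.441 · 8.07/√35 = 3.33

CI: (20.27, 26.93)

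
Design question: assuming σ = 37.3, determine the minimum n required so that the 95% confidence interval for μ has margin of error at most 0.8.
n ≥ 8352

For margin E ≤ 0.8:
n ≥ (z* · σ / E)²
n ≥ (1.960 · 37.3 / 0.8)²
n ≥ 8351.22

Minimum n = 8352 (rounding up)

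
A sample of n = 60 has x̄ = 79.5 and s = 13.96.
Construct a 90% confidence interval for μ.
(76.49, 82.51)

t-interval (σ unknown):
df = n - 1 = 59
t* = 1.671 for 90% confidence

Margin of error = t* · s/√n = 1.671 · 13.96/√60 = 3.01

CI: (76.49, 82.51)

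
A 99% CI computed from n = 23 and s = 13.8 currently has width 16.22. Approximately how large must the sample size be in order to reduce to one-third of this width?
n ≈ 207

CI width ∝ 1/√n
To reduce width by factor 3, need √n to grow by 3 → need 3² = 9 times as many samples.

Current: n = 23, width = 16.22
New: n = 207, width ≈ 4.99

Width reduced by factor of 16.22/4.99 = 3.25.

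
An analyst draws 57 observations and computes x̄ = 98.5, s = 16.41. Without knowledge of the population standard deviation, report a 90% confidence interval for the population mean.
(94.86, 102.14)

t-interval (σ unknown):
df = n - 1 = 56
t* = 1.673 for 90% confidence

Margin of error = t* · s/√n = 1.673 · 16.41/√57 = 3.64

CI: (94.86, 102.14)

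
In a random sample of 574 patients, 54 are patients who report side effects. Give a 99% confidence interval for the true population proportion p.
(0.063, 0.125)

Proportion CI:
p̂ = 54/574 = 0.09408
SE = √(p̂(1-p̂)/n) = √(0.09408 · 0.90592 / 574) = 0.01219

z* = 2.576
Margin = z* · SE = 2.576 · 0.01219 = 0.0314

CI: 0.09408 ± 0.0314 = (0.063, 0.125)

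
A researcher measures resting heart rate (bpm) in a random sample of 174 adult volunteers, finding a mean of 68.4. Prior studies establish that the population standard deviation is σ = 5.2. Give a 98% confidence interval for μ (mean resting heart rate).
(67.48, 69.32)

z-interval (σ known):
z* = 2.326 for 98% confidence

Margin of error = z* · σ/√n = 2.326 · 5.2/√174 = 0.92

CI: (68.4 - 0.92, 68.4 + 0.92) = (67.48, 69.32)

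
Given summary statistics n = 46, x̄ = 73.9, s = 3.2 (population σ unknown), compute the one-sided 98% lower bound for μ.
μ ≥ 72.90

Lower bound (one-sided):
t* = 2.115 (one-sided for 98%)
Lower bound = x̄ - t* · s/√n = 73.9 - 2.115 · 3.2/√46 = 72.90

We are 98% confident that μ ≥ 72.90.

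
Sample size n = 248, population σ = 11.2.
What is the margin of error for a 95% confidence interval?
Margin of error = 1.39

Margin of error = z* · σ/√n
= 1.960 · 11.2/√248
= 1.960 · 11.2/15.7480
= 1.39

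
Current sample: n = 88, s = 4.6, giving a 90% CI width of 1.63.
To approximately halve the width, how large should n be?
n ≈ 352

CI width ∝ 1/√n
To reduce width by factor 2, need √n to grow by 2 → need 2² = 4 times as many samples.

Current: n = 88, width = 1.63
New: n = 352, width ≈ 0.81

Width reduced by factor of 1.63/0.81 = 2.01.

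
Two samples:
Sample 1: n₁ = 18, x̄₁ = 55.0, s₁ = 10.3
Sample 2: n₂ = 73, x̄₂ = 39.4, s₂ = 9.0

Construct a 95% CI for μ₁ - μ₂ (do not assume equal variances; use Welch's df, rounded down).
(10.12, 21.08)

Difference: x̄₁ - x̄₂ = 15.60
SE = √(s₁²/n₁ + s₂²/n₂) = √(10.3²/18 + 9.0²/73) = 2.6464
df = 23.80 → 23 (Welch–Satterthwaite, rounded down)
t* = 2.069

CI: 15.60 ± 2.069 · 2.6464 = 15.60 ± 5.48 = (10.12, 21.08)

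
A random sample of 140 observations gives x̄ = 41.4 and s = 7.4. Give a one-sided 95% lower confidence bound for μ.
μ ≥ 40.36

Lower bound (one-sided):
t* = 1.656 (one-sided for 95%)
Lower bound = x̄ - t* · s/√n = 41.4 - 1.656 · 7.4/√140 = 40.36

We are 95% confident that μ ≥ 40.36.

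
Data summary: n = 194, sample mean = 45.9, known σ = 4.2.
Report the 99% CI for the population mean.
(45.12, 46.68)

z-interval (σ known):
z* = 2.576 for 99% confidence

Margin of error = z* · σ/√n = 2.576 · 4.2/√194 = 0.78

CI: (45.9 - 0.78, 45.9 + 0.78) = (45.12, 46.68)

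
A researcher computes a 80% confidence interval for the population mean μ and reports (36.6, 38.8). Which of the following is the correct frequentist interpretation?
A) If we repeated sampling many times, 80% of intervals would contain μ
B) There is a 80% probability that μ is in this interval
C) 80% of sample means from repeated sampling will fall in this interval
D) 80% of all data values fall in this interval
A

A) Correct — this is the frequentist long-run coverage interpretation.
B) Wrong — μ is fixed; the randomness lives in the interval, not in μ.
C) Wrong — coverage applies to intervals containing μ, not to future x̄ values.
D) Wrong — a CI is about the parameter μ, not individual data values.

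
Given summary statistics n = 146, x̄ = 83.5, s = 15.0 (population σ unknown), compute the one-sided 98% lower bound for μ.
μ ≥ 80.93

Lower bound (one-sided):
t* = 2.072 (one-sided for 98%)
Lower bound = x̄ - t* · s/√n = 83.5 - 2.072 · 15.0/√146 = 80.93

We are 98% confident that μ ≥ 80.93.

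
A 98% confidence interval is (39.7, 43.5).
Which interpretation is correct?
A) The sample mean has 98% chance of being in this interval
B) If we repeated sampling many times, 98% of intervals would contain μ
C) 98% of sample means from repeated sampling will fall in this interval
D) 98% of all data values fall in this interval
B

A) Wrong — x̄ is observed and sits in the interval by construction.
B) Correct — this is the frequentist long-run coverage interpretation.
C) Wrong — coverage applies to intervals containing μ, not to future x̄ values.
D) Wrong — a CI is about the parameter μ, not individual data values.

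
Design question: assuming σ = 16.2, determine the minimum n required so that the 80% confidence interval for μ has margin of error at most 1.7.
n ≥ 150

For margin E ≤ 1.7:
n ≥ (z* · σ / E)²
n ≥ (1.282 · 16.2 / 1.7)²
n ≥ 149.25

Minimum n = 150 (rounding up)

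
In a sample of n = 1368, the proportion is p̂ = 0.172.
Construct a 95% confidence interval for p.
(0.152, 0.192)

Proportion CI:
SE = √(p̂(1-p̂)/n) = √(0.172 · 0.828 / 1368) = 0.01020

z* = 1.960
Margin = z* · SE = 1.960 · 0.01020 = 0.0200

CI: 0.172 ± 0.0200 = (0.152, 0.192)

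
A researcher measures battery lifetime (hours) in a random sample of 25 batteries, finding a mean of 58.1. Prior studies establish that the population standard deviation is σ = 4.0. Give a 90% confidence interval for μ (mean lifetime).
(56.78, 59.42)

z-interval (σ known):
z* = 1.645 for 90% confidence

Margin of error = z* · σ/√n = 1.645 · 4.0/√25 = 1.32

CI: (58.1 - 1.32, 58.1 + 1.32) = (56.78, 59.42)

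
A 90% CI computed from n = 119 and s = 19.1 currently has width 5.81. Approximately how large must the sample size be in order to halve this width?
n ≈ 476

CI width ∝ 1/√n
To reduce width by factor 2, need √n to grow by 2 → need 2² = 4 times as many samples.

Current: n = 119, width = 5.81
New: n = 476, width ≈ 2.89

Width reduced by factor of 5.81/2.89 = 2.01.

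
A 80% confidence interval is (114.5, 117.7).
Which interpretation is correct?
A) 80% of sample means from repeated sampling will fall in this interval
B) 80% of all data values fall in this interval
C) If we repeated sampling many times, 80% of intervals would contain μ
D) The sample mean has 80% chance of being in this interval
C

A) Wrong — coverage applies to intervals containing μ, not to future x̄ values.
B) Wrong — a CI is about the parameter μ, not individual data values.
C) Correct — this is the frequentist long-run coverage interpretation.
D) Wrong — x̄ is observed and sits in the interval by construction.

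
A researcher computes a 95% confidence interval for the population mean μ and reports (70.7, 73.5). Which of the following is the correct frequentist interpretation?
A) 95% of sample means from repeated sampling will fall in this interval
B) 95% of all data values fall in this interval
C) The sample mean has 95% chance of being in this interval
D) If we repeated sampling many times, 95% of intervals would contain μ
D

A) Wrong — coverage applies to intervals containing μ, not to future x̄ values.
B) Wrong — a CI is about the parameter μ, not individual data values.
C) Wrong — x̄ is observed and sits in the interval by construction.
D) Correct — this is the frequentist long-run coverage interpretation.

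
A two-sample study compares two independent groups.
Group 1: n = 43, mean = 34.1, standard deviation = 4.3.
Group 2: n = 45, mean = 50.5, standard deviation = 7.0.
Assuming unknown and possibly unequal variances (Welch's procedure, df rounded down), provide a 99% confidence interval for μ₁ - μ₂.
(-19.66, -13.14)

Difference: x̄₁ - x̄₂ = -16.40
SE = √(s₁²/n₁ + s₂²/n₂) = √(4.3²/43 + 7.0²/45) = 1.2324
df = 73.59 → 73 (Welch–Satterthwaite, rounded down)
t* = 2.645

CI: -16.40 ± 2.645 · 1.2324 = -16.40 ± 3.26 = (-19.66, -13.14)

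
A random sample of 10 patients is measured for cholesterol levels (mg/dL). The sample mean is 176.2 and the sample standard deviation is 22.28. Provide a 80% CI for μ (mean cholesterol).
(166.46, 185.94)

t-interval (σ unknown):
df = n - 1 = 9
t* = 1.383 for 80% confidence

Margin of error = t* · s/√n = 1.383 · 22.28/√10 = 9.74

CI: (166.46, 185.94)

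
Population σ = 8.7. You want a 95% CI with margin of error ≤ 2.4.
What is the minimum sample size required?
n ≥ 51

For margin E ≤ 2.4:
n ≥ (z* · σ / E)²
n ≥ (1.960 · 8.7 / 2.4)²
n ≥ 50.48

Minimum n = 51 (rounding up)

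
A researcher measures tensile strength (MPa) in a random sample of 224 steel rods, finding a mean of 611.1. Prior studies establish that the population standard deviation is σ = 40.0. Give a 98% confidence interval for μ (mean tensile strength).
(604.88, 617.32)

z-interval (σ known):
z* = 2.326 for 98% confidence

Margin of error = z* · σ/√n = 2.326 · 40.0/√224 = 6.22

CI: (611.1 - 6.22, 611.1 + 6.22) = (604.88, 617.32)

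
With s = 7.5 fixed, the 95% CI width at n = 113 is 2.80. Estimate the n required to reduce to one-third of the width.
n ≈ 1017

CI width ∝ 1/√n
To reduce width by factor 3, need √n to grow by 3 → need 3² = 9 times as many samples.

Current: n = 113, width = 2.80
New: n = 1017, width ≈ 0.92

Width reduced by factor of 2.80/0.92 = 3.04.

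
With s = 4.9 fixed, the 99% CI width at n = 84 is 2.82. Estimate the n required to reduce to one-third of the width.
n ≈ 756

CI width ∝ 1/√n
To reduce width by factor 3, need √n to grow by 3 → need 3² = 9 times as many samples.

Current: n = 84, width = 2.82
New: n = 756, width ≈ 0.92

Width reduced by factor of 2.82/0.92 = 3.07.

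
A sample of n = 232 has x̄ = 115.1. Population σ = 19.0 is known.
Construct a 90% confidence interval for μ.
(113.05, 117.15)

z-interval (σ known):
z* = 1.645 for 90% confidence

Margin of error = z* · σ/√n = 1.645 · 19.0/√232 = 2.05

CI: (115.1 - 2.05, 115.1 + 2.05) = (113.05, 117.15)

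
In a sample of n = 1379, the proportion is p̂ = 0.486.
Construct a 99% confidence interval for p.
(0.451, 0.521)

Proportion CI:
SE = √(p̂(1-p̂)/n) = √(0.486 · 0.514 / 1379) = 0.01346

z* = 2.576
Margin = z* · SE = 2.576 · 0.01346 = 0.0347

CI: 0.486 ± 0.0347 = (0.451, 0.521)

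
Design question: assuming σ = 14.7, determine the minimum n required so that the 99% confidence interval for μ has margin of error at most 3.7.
n ≥ 105

For margin E ≤ 3.7:
n ≥ (z* · σ / E)²
n ≥ (2.576 · 14.7 / 3.7)²
n ≥ 104.74

Minimum n = 105 (rounding up)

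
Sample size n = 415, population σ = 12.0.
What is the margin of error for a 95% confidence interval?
Margin of error = 1.15

Margin of error = z* · σ/√n
= 1.960 · 12.0/√415
= 1.960 · 12.0/20.3715
= 1.15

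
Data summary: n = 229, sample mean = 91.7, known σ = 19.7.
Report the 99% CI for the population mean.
(88.35, 95.05)

z-interval (σ known):
z* = 2.576 for 99% confidence

Margin of error = z* · σ/√n = 2.576 · 19.7/√229 = 3.35

CI: (91.7 - 3.35, 91.7 + 3.35) = (88.35, 95.05)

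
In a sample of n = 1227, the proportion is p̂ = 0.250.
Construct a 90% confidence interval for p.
(0.230, 0.270)

Proportion CI:
SE = √(p̂(1-p̂)/n) = √(0.250 · 0.750 / 1227) = 0.01236

z* = 1.645
Margin = z* · SE = 1.645 · 0.01236 = 0.0203

CI: 0.250 ± 0.0203 = (0.230, 0.270)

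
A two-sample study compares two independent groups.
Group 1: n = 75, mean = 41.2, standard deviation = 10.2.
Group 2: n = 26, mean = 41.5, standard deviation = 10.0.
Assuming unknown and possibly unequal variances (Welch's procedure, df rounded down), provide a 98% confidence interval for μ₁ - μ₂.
(-5.82, 5.22)

Difference: x̄₁ - x̄₂ = -0.30
SE = √(s₁²/n₁ + s₂²/n₂) = √(10.2²/75 + 10.0²/26) = 2.2877
df = 44.34 → 44 (Welch–Satterthwaite, rounded down)
t* = 2.414

CI: -0.30 ± 2.414 · 2.2877 = -0.30 ± 5.52 = (-5.82, 5.22)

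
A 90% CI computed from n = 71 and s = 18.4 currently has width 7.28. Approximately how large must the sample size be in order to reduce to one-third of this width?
n ≈ 639

CI width ∝ 1/√n
To reduce width by factor 3, need √n to grow by 3 → need 3² = 9 times as many samples.

Current: n = 71, width = 7.28
New: n = 639, width ≈ 2.40

Width reduced by factor of 7.28/2.40 = 3.03.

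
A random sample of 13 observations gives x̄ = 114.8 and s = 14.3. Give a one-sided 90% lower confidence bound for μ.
μ ≥ 109.42

Lower bound (one-sided):
t* = 1.356 (one-sided for 90%)
Lower bound = x̄ - t* · s/√n = 114.8 - 1.356 · 14.3/√13 = 109.42

We are 90% confident that μ ≥ 109.42.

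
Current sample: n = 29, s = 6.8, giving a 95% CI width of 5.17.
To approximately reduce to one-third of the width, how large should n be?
n ≈ 261

CI width ∝ 1/√n
To reduce width by factor 3, need √n to grow by 3 → need 3² = 9 times as many samples.

Current: n = 29, width = 5.17
New: n = 261, width ≈ 1.66

Width reduced by factor of 5.17/1.66 = 3.11.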